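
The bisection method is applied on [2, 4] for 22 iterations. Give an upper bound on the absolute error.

Bisection error bound: |error| ≤ (b-a)/2^n
|error| ≤ (4 - 2)/2^22 = 2/2^22
|error| ≤ 0.0000004768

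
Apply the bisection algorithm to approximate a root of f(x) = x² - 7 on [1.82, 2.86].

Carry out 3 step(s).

f(x) = x² - 7
Initial interval: [1.82, 2.86]

Iteration 1:
  c_1 = (1.820000 + 2.860000)/2 = 2.340000
  f(c_1) = f(2.340000) = -1.524400
  f(a) × f(c) ≥ 0, new interval: [2.340000, 2.860000]
Iteration 2:
  c_2 = (2.340000 + 2.860000)/2 = 2.600000
  f(c_2) = f(2.600000) = -0.240000
  f(a) × f(c) ≥ 0, new interval: [2.600000, 2.860000]
Iteration 3:
  c_3 = (2.600000 + 2.860000)/2 = 2.730000
  f(c_3) = f(2.730000) = 0.452900
  f(a) × f(c) < 0, new interval: [2.600000, 2.730000]

After 3 iteration(s), the approximation is c_3 = 2.730000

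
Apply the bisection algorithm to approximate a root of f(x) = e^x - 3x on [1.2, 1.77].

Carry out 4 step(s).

f(x) = e^x - 3x
Initial interval: [1.2, 1.77]

Iteration 1:
  c_1 = (1.200000 + 1.770000)/2 = 1.485000
  f(c_1) = f(1.485000) = -0.040035
  f(a) × f(c) ≥ 0, new interval: [1.485000, 1.770000]
Iteration 2:
  c_2 = (1.485000 + 1.770000)/2 = 1.627500
  f(c_2) = f(1.627500) = 0.208631
  f(a) × f(c) < 0, new interval: [1.485000, 1.627500]
Iteration 3:
  c_3 = (1.485000 + 1.627500)/2 = 1.556250
  f(c_3) = f(1.556250) = 0.072259
  f(a) × f(c) < 0, new interval: [1.485000, 1.556250]
Iteration 4:
  c_4 = (1.485000 + 1.556250)/2 = 1.520625
  f(c_4) = f(1.520625) = 0.013209
  f(a) × f(c) < 0, new interval: [1.485000, 1.520625]

After 4 iteration(s), the approximation is c_4 = 1.520625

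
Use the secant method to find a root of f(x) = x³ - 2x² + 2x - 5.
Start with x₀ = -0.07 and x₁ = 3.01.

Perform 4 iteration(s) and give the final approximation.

f(x) = x³ - 2x² + 2x - 5
x₀ = -0.07, x₁ = 3.01

Secant formula: x_{n+1} = x_n - f(x_n)(x_n - x_{n-1})/(f(x_n) - f(x_{n-1}))

Iteration 1:
  f(-0.070000) = -5.150143
  f(3.010000) = 10.170701
  x_2 = 3.010000 - 10.170701×(3.010000 - (-0.070000))/(10.170701 - (-5.150143))
       = 0.965350
Iteration 2:
  f(3.010000) = 10.170701
  f(0.965350) = -4.033491
  x_3 = 0.965350 - (-4.033491)×(0.965350 - 3.010000)/(-4.033491 - 10.170701)
       = 1.545959
Iteration 3:
  f(0.965350) = -4.033491
  f(1.545959) = -2.993235
  x_4 = 1.545959 - (-2.993235)×(1.545959 - 0.965350)/(-2.993235 - (-4.033491))
       = 3.216605
Iteration 4:
  f(1.545959) = -2.993235
  f(3.216605) = 14.020868
  x_5 = 3.216605 - 14.020868×(3.216605 - 1.545959)/(14.020868 - (-2.993235))
       = 1.839870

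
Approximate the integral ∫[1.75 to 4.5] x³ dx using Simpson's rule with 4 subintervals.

f(x) = x³
a = 1.75, b = 4.5, n = 4
h = (b - a)/n = 0.687500

Simpson's rule: (h/3)[f(x₀) + 4f(x₁) + 2f(x₂) + ... + f(xₙ)]

x_0 = 1.7500, f(x_0) = 5.359375, coefficient = 1
x_1 = 2.4375, f(x_1) = 14.482178, coefficient = 4
x_2 = 3.1250, f(x_2) = 30.517578, coefficient = 2
x_3 = 3.8125, f(x_3) = 55.415283, coefficient = 4
x_4 = 4.5000, f(x_4) = 91.125000, coefficient = 1

I ≈ (0.687500/3) × 437.109375 = 100.170898
Exact value: 100.170898
Error: 0.000000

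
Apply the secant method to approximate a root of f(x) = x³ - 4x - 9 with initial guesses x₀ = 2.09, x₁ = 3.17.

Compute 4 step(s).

f(x) = x³ - 4x - 9
x₀ = 2.09, x₁ = 3.17

Secant formula: x_{n+1} = x_n - f(x_n)(x_n - x_{n-1})/(f(x_n) - f(x_{n-1}))

Iteration 1:
  f(2.090000) = -8.230671
  f(3.170000) = 10.175013
  x_2 = 3.170000 - 10.175013×(3.170000 - 2.090000)/(10.175013 - (-8.230671))
       = 2.572955
Iteration 2:
  f(3.170000) = 10.175013
  f(2.572955) = -2.258601
  x_3 = 2.572955 - (-2.258601)×(2.572955 - 3.170000)/(-2.258601 - 10.175013)
       = 2.681410
Iteration 3:
  f(2.572955) = -2.258601
  f(2.681410) = -0.446406
  x_4 = 2.681410 - (-0.446406)×(2.681410 - 2.572955)/(-0.446406 - (-2.258601))
       = 2.708126
Iteration 4:
  f(2.681410) = -0.446406
  f(2.708126) = 0.028755
  x_5 = 2.708126 - 0.028755×(2.708126 - 2.681410)/(0.028755 - (-0.446406))
       = 2.706510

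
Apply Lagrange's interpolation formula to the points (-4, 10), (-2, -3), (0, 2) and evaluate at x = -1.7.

Lagrange interpolation formula:
P(x) = Σ yᵢ × Lᵢ(x)
where Lᵢ(x) = Π_{j≠i} (x - xⱼ)/(xᵢ - xⱼ)

L_0(-1.7) = (-1.7 - (-2))/(-4 - (-2)) × (-1.7 - 0)/(-4 - 0) = -0.063750
L_1(-1.7) = (-1.7 - (-4))/(-2 - (-4)) × (-1.7 - 0)/(-2 - 0) = 0.977500
L_2(-1.7) = (-1.7 - (-4))/(0 - (-4)) × (-1.7 - (-2))/(0 - (-2)) = 0.086250

P(-1.7) = 10×L_0(-1.7) + (-3)×L_1(-1.7) + 2×L_2(-1.7)
P(-1.7) = -3.397500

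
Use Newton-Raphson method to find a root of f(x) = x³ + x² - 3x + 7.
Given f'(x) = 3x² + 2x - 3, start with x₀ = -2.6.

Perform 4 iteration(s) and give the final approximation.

f(x) = x³ + x² - 3x + 7
f'(x) = 3x² + 2x - 3
x₀ = -2.6

Newton-Raphson formula: x_{n+1} = x_n - f(x_n)/f'(x_n)

Iteration 1:
  f(-2.600000) = 3.984000
  f'(-2.600000) = 12.080000
  x_1 = -2.600000 - 3.984000/12.080000 = -2.929801
Iteration 2:
  f(-2.929801) = -0.775501
  f'(-2.929801) = 16.891605
  x_2 = -2.929801 - (-0.775501)/16.891605 = -2.883891
Iteration 3:
  f(-2.883891) = -0.016321
  f'(-2.883891) = 16.182698
  x_3 = -2.883891 - (-0.016321)/16.182698 = -2.882882
Iteration 4:
  f(-2.882882) = -0.000008
  f'(-2.882882) = 16.167267
  x_4 = -2.882882 - (-0.000008)/16.167267 = -2.882882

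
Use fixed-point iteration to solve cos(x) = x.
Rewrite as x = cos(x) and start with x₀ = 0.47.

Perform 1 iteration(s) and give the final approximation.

Equation: cos(x) = x
Fixed-point form: x = cos(x)
x₀ = 0.47

x_1 = g(0.470000) = 0.891568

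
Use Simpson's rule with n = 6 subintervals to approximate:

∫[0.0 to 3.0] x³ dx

f(x) = x³
a = 0.0, b = 3.0, n = 6
h = (b - a)/n = 0.500000

Simpson's rule: (h/3)[f(x₀) + 4f(x₁) + 2f(x₂) + ... + f(xₙ)]

x_0 = 0.0000, f(x_0) = 0.000000, coefficient = 1
x_1 = 0.5000, f(x_1) = 0.125000, coefficient = 4
x_2 = 1.0000, f(x_2) = 1.000000, coefficient = 2
x_3 = 1.5000, f(x_3) = 3.375000, coefficient = 4
x_4 = 2.0000, f(x_4) = 8.000000, coefficient = 2
x_5 = 2.5000, f(x_5) = 15.625000, coefficient = 4
x_6 = 3.0000, f(x_6) = 27.000000, coefficient = 1

I ≈ (0.500000/3) × 121.500000 = 20.250000
Exact value: 20.250000
Error: 0.000000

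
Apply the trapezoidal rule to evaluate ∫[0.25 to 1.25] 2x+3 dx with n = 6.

f(x) = 2x+3
a = 0.25, b = 1.25, n = 6
h = (b - a)/n = 0.166667

Trapezoidal rule: (h/2)[f(x₀) + 2f(x₁) + 2f(x₂) + ... + f(xₙ)]

x_0 = 0.2500, f(x_0) = 3.500000, coefficient = 1
x_1 = 0.4167, f(x_1) = 3.833333, coefficient = 2
x_2 = 0.5833, f(x_2) = 4.166667, coefficient = 2
x_3 = 0.7500, f(x_3) = 4.500000, coefficient = 2
x_4 = 0.9167, f(x_4) = 4.833333, coefficient = 2
x_5 = 1.0833, f(x_5) = 5.166667, coefficient = 2
x_6 = 1.2500, f(x_6) = 5.500000, coefficient = 1

I ≈ (0.166667/2) × 54.000000 = 4.500000
Exact value: 4.500000
Error: 0.000000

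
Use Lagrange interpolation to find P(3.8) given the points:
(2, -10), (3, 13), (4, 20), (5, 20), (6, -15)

Lagrange interpolation formula:
P(x) = Σ yᵢ × Lᵢ(x)
where Lᵢ(x) = Π_{j≠i} (x - xⱼ)/(xᵢ - xⱼ)

L_0(3.8) = (3.8 - 3)/(2 - 3) × (3.8 - 4)/(2 - 4) × (3.8 - 5)/(2 - 5) × (3.8 - 6)/(2 - 6) = -0.017600
L_1(3.8) = (3.8 - 2)/(3 - 2) × (3.8 - 4)/(3 - 4) × (3.8 - 5)/(3 - 5) × (3.8 - 6)/(3 - 6) = 0.158400
L_2(3.8) = (3.8 - 2)/(4 - 2) × (3.8 - 3)/(4 - 3) × (3.8 - 5)/(4 - 5) × (3.8 - 6)/(4 - 6) = 0.950400
L_3(3.8) = (3.8 - 2)/(5 - 2) × (3.8 - 3)/(5 - 3) × (3.8 - 4)/(5 - 4) × (3.8 - 6)/(5 - 6) = -0.105600
L_4(3.8) = (3.8 - 2)/(6 - 2) × (3.8 - 3)/(6 - 3) × (3.8 - 4)/(6 - 4) × (3.8 - 5)/(6 - 5) = 0.014400

P(3.8) = (-10)×L_0(3.8) + 13×L_1(3.8) + 20×L_2(3.8) + 20×L_3(3.8) + (-15)×L_4(3.8)
P(3.8) = 18.915200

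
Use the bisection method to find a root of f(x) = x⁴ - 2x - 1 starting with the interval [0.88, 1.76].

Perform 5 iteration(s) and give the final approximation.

f(x) = x⁴ - 2x - 1
Initial interval: [0.88, 1.76]

Iteration 1:
  c_1 = (0.880000 + 1.760000)/2 = 1.320000
  f(c_1) = f(1.320000) = -0.604042
  f(a) × f(c) ≥ 0, new interval: [1.320000, 1.760000]
Iteration 2:
  c_2 = (1.320000 + 1.760000)/2 = 1.540000
  f(c_2) = f(1.540000) = 1.544487
  f(a) × f(c) < 0, new interval: [1.320000, 1.540000]
Iteration 3:
  c_3 = (1.320000 + 1.540000)/2 = 1.430000
  f(c_3) = f(1.430000) = 0.321616
  f(a) × f(c) < 0, new interval: [1.320000, 1.430000]
Iteration 4:
  c_4 = (1.320000 + 1.430000)/2 = 1.375000
  f(c_4) = f(1.375000) = -0.175537
  f(a) × f(c) ≥ 0, new interval: [1.375000, 1.430000]
Iteration 5:
  c_5 = (1.375000 + 1.430000)/2 = 1.402500
  f(c_5) = f(1.402500) = 0.064114
  f(a) × f(c) < 0, new interval: [1.375000, 1.402500]

After 5 iteration(s), the approximation is c_5 = 1.402500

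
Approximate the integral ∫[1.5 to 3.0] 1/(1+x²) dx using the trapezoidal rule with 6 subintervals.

f(x) = 1/(1+x²)
a = 1.5, b = 3.0, n = 6
h = (b - a)/n = 0.250000

Trapezoidal rule: (h/2)[f(x₀) + 2f(x₁) + 2f(x₂) + ... + f(xₙ)]

x_0 = 1.5000, f(x_0) = 0.307692, coefficient = 1
x_1 = 1.7500, f(x_1) = 0.246154, coefficient = 2
x_2 = 2.0000, f(x_2) = 0.200000, coefficient = 2
x_3 = 2.2500, f(x_3) = 0.164948, coefficient = 2
x_4 = 2.5000, f(x_4) = 0.137931, coefficient = 2
x_5 = 2.7500, f(x_5) = 0.116788, coefficient = 2
x_6 = 3.0000, f(x_6) = 0.100000, coefficient = 1

I ≈ (0.250000/2) × 2.139336 = 0.267417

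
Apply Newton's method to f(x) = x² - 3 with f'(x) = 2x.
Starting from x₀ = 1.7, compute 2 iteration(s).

f(x) = x² - 3
f'(x) = 2x
x₀ = 1.7

Newton-Raphson formula: x_{n+1} = x_n - f(x_n)/f'(x_n)

Iteration 1:
  f(1.700000) = -0.110000
  f'(1.700000) = 3.400000
  x_1 = 1.700000 - (-0.110000)/3.400000 = 1.732353
Iteration 2:
  f(1.732353) = 0.001047
  f'(1.732353) = 3.464706
  x_2 = 1.732353 - 0.001047/3.464706 = 1.732051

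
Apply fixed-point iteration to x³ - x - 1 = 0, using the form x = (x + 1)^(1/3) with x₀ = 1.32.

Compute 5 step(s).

Equation: x³ - x - 1 = 0
Fixed-point form: x = (x + 1)^(1/3)
x₀ = 1.32

x_1 = g(1.320000) = 1.323821
x_2 = g(1.323821) = 1.324548
x_3 = g(1.324548) = 1.324686
x_4 = g(1.324686) = 1.324712
x_5 = g(1.324712) = 1.324717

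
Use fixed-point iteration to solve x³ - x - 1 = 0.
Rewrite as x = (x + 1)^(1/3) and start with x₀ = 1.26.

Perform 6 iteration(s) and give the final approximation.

Equation: x³ - x - 1 = 0
Fixed-point form: x = (x + 1)^(1/3)
x₀ = 1.26

x_1 = g(1.260000) = 1.312309
x_2 = g(1.312309) = 1.322357
x_3 = g(1.322357) = 1.324269
x_4 = g(1.324269) = 1.324633
x_5 = g(1.324633) = 1.324702
x_6 = g(1.324702) = 1.324715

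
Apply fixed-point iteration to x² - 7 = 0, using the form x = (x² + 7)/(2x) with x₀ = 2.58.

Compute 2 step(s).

Equation: x² - 7 = 0
Fixed-point form: x = (x² + 7)/(2x)
x₀ = 2.58

x_1 = g(2.580000) = 2.646589
x_2 = g(2.646589) = 2.645751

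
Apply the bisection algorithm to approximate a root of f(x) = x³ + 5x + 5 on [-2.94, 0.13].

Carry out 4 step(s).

f(x) = x³ + 5x + 5
Initial interval: [-2.94, 0.13]

Iteration 1:
  c_1 = (-2.940000 + 0.130000)/2 = -1.405000
  f(c_1) = f(-1.405000) = -4.798505
  f(a) × f(c) ≥ 0, new interval: [-1.405000, 0.130000]
Iteration 2:
  c_2 = (-1.405000 + 0.130000)/2 = -0.637500
  f(c_2) = f(-0.637500) = 1.553416
  f(a) × f(c) < 0, new interval: [-1.405000, -0.637500]
Iteration 3:
  c_3 = (-1.405000 + (-0.637500))/2 = -1.021250
  f(c_3) = f(-1.021250) = -1.171364
  f(a) × f(c) ≥ 0, new interval: [-1.021250, -0.637500]
Iteration 4:
  c_4 = (-1.021250 + (-0.637500))/2 = -0.829375
  f(c_4) = f(-0.829375) = 0.282629
  f(a) × f(c) < 0, new interval: [-1.021250, -0.829375]

After 4 iteration(s), the approximation is c_4 = -0.829375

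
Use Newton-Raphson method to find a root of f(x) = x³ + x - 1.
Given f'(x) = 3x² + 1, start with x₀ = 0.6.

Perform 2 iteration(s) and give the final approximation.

f(x) = x³ + x - 1
f'(x) = 3x² + 1
x₀ = 0.6

Newton-Raphson formula: x_{n+1} = x_n - f(x_n)/f'(x_n)

Iteration 1:
  f(0.600000) = -0.184000
  f'(0.600000) = 2.080000
  x_1 = 0.600000 - (-0.184000)/2.080000 = 0.688462
Iteration 2:
  f(0.688462) = 0.014778
  f'(0.688462) = 2.421938
  x_2 = 0.688462 - 0.014778/2.421938 = 0.682360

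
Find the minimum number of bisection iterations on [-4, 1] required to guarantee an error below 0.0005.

We need (b-a)/2^n ≤ 0.0005
(1 - (-4))/2^n ≤ 0.0005
5/2^n ≤ 0.0005
2^n ≥ 10000
n ≥ log₂(10000) = 13.29
n ≥ 14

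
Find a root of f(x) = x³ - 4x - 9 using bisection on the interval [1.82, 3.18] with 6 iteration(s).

f(x) = x³ - 4x - 9
Initial interval: [1.82, 3.18]

Iteration 1:
  c_1 = (1.820000 + 3.180000)/2 = 2.500000
  f(c_1) = f(2.500000) = -3.375000
  f(a) × f(c) ≥ 0, new interval: [2.500000, 3.180000]
Iteration 2:
  c_2 = (2.500000 + 3.180000)/2 = 2.840000
  f(c_2) = f(2.840000) = 2.546304
  f(a) × f(c) < 0, new interval: [2.500000, 2.840000]
Iteration 3:
  c_3 = (2.500000 + 2.840000)/2 = 2.670000
  f(c_3) = f(2.670000) = -0.645837
  f(a) × f(c) ≥ 0, new interval: [2.670000, 2.840000]
Iteration 4:
  c_4 = (2.670000 + 2.840000)/2 = 2.755000
  f(c_4) = f(2.755000) = 0.890519
  f(a) × f(c) < 0, new interval: [2.670000, 2.755000]
Iteration 5:
  c_5 = (2.670000 + 2.755000)/2 = 2.712500
  f(c_5) = f(2.712500) = 0.107643
  f(a) × f(c) < 0, new interval: [2.670000, 2.712500]
Iteration 6:
  c_6 = (2.670000 + 2.712500)/2 = 2.691250
  f(c_6) = f(2.691250) = -0.272743
  f(a) × f(c) ≥ 0, new interval: [2.691250, 2.712500]

After 6 iteration(s), the approximation is c_6 = 2.691250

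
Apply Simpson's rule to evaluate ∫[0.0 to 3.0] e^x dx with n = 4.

f(x) = e^x
a = 0.0, b = 3.0, n = 4
h = (b - a)/n = 0.750000

Simpson's rule: (h/3)[f(x₀) + 4f(x₁) + 2f(x₂) + ... + f(xₙ)]

x_0 = 0.0000, f(x_0) = 1.000000, coefficient = 1
x_1 = 0.7500, f(x_1) = 2.117000, coefficient = 4
x_2 = 1.5000, f(x_2) = 4.481689, coefficient = 2
x_3 = 2.2500, f(x_3) = 9.487736, coefficient = 4
x_4 = 3.0000, f(x_4) = 20.085537, coefficient = 1

I ≈ (0.750000/3) × 76.467858 = 19.116965
Exact value: 19.085537
Error: 0.031428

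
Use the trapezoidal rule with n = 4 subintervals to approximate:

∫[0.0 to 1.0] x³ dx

f(x) = x³
a = 0.0, b = 1.0, n = 4
h = (b - a)/n = 0.250000

Trapezoidal rule: (h/2)[f(x₀) + 2f(x₁) + 2f(x₂) + ... + f(xₙ)]

x_0 = 0.0000, f(x_0) = 0.000000, coefficient = 1
x_1 = 0.2500, f(x_1) = 0.015625, coefficient = 2
x_2 = 0.5000, f(x_2) = 0.125000, coefficient = 2
x_3 = 0.7500, f(x_3) = 0.421875, coefficient = 2
x_4 = 1.0000, f(x_4) = 1.000000, coefficient = 1

I ≈ (0.250000/2) × 2.125000 = 0.265625
Exact value: 0.250000
Error: 0.015625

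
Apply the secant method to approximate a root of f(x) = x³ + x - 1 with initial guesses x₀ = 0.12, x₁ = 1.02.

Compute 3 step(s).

f(x) = x³ + x - 1
x₀ = 0.12, x₁ = 1.02

Secant formula: x_{n+1} = x_n - f(x_n)(x_n - x_{n-1})/(f(x_n) - f(x_{n-1}))

Iteration 1:
  f(0.120000) = -0.878272
  f(1.020000) = 1.081208
  x_2 = 1.020000 - 1.081208×(1.020000 - 0.120000)/(1.081208 - (-0.878272))
       = 0.523395
Iteration 2:
  f(1.020000) = 1.081208
  f(0.523395) = -0.333225
  x_3 = 0.523395 - (-0.333225)×(0.523395 - 1.020000)/(-0.333225 - 1.081208)
       = 0.640390
Iteration 3:
  f(0.523395) = -0.333225
  f(0.640390) = -0.096987
  x_4 = 0.640390 - (-0.096987)×(0.640390 - 0.523395)/(-0.096987 - (-0.333225))
       = 0.688422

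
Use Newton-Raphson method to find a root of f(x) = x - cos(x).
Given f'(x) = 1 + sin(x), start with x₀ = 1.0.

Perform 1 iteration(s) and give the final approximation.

f(x) = x - cos(x)
f'(x) = 1 + sin(x)
x₀ = 1.0

Newton-Raphson formula: x_{n+1} = x_n - f(x_n)/f'(x_n)

Iteration 1:
  f(1.000000) = 0.459698
  f'(1.000000) = 1.841471
  x_1 = 1.000000 - 0.459698/1.841471 = 0.750364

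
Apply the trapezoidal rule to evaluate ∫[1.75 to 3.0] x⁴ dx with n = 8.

f(x) = x⁴
a = 1.75, b = 3.0, n = 8
h = (b - a)/n = 0.156250

Trapezoidal rule: (h/2)[f(x₀) + 2f(x₁) + 2f(x₂) + ... + f(xₙ)]

x_0 = 1.7500, f(x_0) = 9.378906, coefficient = 1
x_1 = 1.9062, f(x_1) = 13.204423, coefficient = 2
x_2 = 2.0625, f(x_2) = 18.095718, coefficient = 2
x_3 = 2.2188, f(x_3) = 24.234468, coefficient = 2
x_4 = 2.3750, f(x_4) = 31.816650, coefficient = 2
x_5 = 2.5312, f(x_5) = 41.052552, coefficient = 2
x_6 = 2.6875, f(x_6) = 52.166763, coefficient = 2
x_7 = 2.8438, f(x_7) = 65.398179, coefficient = 2
x_8 = 3.0000, f(x_8) = 81.000000, coefficient = 1

I ≈ (0.156250/2) × 582.316414 = 45.493470
Exact value: 45.317383
Error: 0.176087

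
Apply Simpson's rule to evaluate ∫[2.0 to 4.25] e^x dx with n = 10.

f(x) = e^x
a = 2.0, b = 4.25, n = 10
h = (b - a)/n = 0.225000

Simpson's rule: (h/3)[f(x₀) + 4f(x₁) + 2f(x₂) + ... + f(xₙ)]

x_0 = 2.0000, f(x_0) = 7.389056, coefficient = 1
x_1 = 2.2250, f(x_1) = 9.253483, coefficient = 4
x_2 = 2.4500, f(x_2) = 11.588347, coefficient = 2
x_3 = 2.6750, f(x_3) = 14.512350, coefficient = 4
x_4 = 2.9000, f(x_4) = 18.174145, coefficient = 2
x_5 = 3.1250, f(x_5) = 22.759895, coefficient = 4
x_6 = 3.3500, f(x_6) = 28.502734, coefficient = 2
x_7 = 3.5750, f(x_7) = 35.694621, coefficient = 4
x_8 = 3.8000, f(x_8) = 44.701184, coefficient = 2
x_9 = 4.0250, f(x_9) = 55.980309, coefficient = 4
x_10 = 4.2500, f(x_10) = 70.105412, coefficient = 1

I ≈ (0.225000/3) × 836.229918 = 62.717244
Exact value: 62.716356
Error: 0.000888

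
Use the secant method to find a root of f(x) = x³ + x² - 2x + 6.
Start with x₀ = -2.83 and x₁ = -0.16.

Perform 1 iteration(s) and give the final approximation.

f(x) = x³ + x² - 2x + 6
x₀ = -2.83, x₁ = -0.16

Secant formula: x_{n+1} = x_n - f(x_n)(x_n - x_{n-1})/(f(x_n) - f(x_{n-1}))

Iteration 1:
  f(-2.830000) = -2.996287
  f(-0.160000) = 6.341504
  x_2 = -0.160000 - 6.341504×(-0.160000 - (-2.830000))/(6.341504 - (-2.996287))
       = -1.973257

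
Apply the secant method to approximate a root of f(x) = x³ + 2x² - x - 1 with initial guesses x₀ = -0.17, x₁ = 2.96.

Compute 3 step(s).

f(x) = x³ + 2x² - x - 1
x₀ = -0.17, x₁ = 2.96

Secant formula: x_{n+1} = x_n - f(x_n)(x_n - x_{n-1})/(f(x_n) - f(x_{n-1}))

Iteration 1:
  f(-0.170000) = -0.777113
  f(2.960000) = 39.497536
  x_2 = 2.960000 - 39.497536×(2.960000 - (-0.170000))/(39.497536 - (-0.777113))
       = -0.109606
Iteration 2:
  f(2.960000) = 39.497536
  f(-0.109606) = -0.867684
  x_3 = -0.109606 - (-0.867684)×(-0.109606 - 2.960000)/(-0.867684 - 39.497536)
       = -0.043622
Iteration 3:
  f(-0.109606) = -0.867684
  f(-0.043622) = -0.952655
  x_4 = -0.043622 - (-0.952655)×(-0.043622 - (-0.109606))/(-0.952655 - (-0.867684))
       = -0.783400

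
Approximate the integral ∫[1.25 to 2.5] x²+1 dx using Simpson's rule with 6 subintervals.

f(x) = x²+1
a = 1.25, b = 2.5, n = 6
h = (b - a)/n = 0.208333

Simpson's rule: (h/3)[f(x₀) + 4f(x₁) + 2f(x₂) + ... + f(xₙ)]

x_0 = 1.2500, f(x_0) = 2.562500, coefficient = 1
x_1 = 1.4583, f(x_1) = 3.126736, coefficient = 4
x_2 = 1.6667, f(x_2) = 3.777778, coefficient = 2
x_3 = 1.8750, f(x_3) = 4.515625, coefficient = 4
x_4 = 2.0833, f(x_4) = 5.340278, coefficient = 2
x_5 = 2.2917, f(x_5) = 6.251736, coefficient = 4
x_6 = 2.5000, f(x_6) = 7.250000, coefficient = 1

I ≈ (0.208333/3) × 83.625000 = 5.807292
Exact value: 5.807292
Error: 0.000000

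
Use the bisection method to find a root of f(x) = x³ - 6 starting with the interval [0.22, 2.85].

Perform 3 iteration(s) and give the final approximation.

f(x) = x³ - 6
Initial interval: [0.22, 2.85]

Iteration 1:
  c_1 = (0.220000 + 2.850000)/2 = 1.535000
  f(c_1) = f(1.535000) = -2.383195
  f(a) × f(c) ≥ 0, new interval: [1.535000, 2.850000]
Iteration 2:
  c_2 = (1.535000 + 2.850000)/2 = 2.192500
  f(c_2) = f(2.192500) = 4.539471
  f(a) × f(c) < 0, new interval: [1.535000, 2.192500]
Iteration 3:
  c_3 = (1.535000 + 2.192500)/2 = 1.863750
  f(c_3) = f(1.863750) = 0.473855
  f(a) × f(c) < 0, new interval: [1.535000, 1.863750]

After 3 iteration(s), the approximation is c_3 = 1.863750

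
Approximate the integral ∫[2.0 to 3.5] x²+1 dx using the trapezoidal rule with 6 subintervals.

f(x) = x²+1
a = 2.0, b = 3.5, n = 6
h = (b - a)/n = 0.250000

Trapezoidal rule: (h/2)[f(x₀) + 2f(x₁) + 2f(x₂) + ... + f(xₙ)]

x_0 = 2.0000, f(x_0) = 5.000000, coefficient = 1
x_1 = 2.2500, f(x_1) = 6.062500, coefficient = 2
x_2 = 2.5000, f(x_2) = 7.250000, coefficient = 2
x_3 = 2.7500, f(x_3) = 8.562500, coefficient = 2
x_4 = 3.0000, f(x_4) = 10.000000, coefficient = 2
x_5 = 3.2500, f(x_5) = 11.562500, coefficient = 2
x_6 = 3.5000, f(x_6) = 13.250000, coefficient = 1

I ≈ (0.250000/2) × 105.125000 = 13.140625
Exact value: 13.125000
Error: 0.015625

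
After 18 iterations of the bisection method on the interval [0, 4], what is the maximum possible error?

Bisection error bound: |error| ≤ (b-a)/2^n
|error| ≤ (4 - 0)/2^18 = 4/2^18
|error| ≤ 0.0000152588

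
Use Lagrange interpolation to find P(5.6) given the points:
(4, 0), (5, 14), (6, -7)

Lagrange interpolation formula:
P(x) = Σ yᵢ × Lᵢ(x)
where Lᵢ(x) = Π_{j≠i} (x - xⱼ)/(xᵢ - xⱼ)

L_0(5.6) = (5.6 - 5)/(4 - 5) × (5.6 - 6)/(4 - 6) = -0.120000
L_1(5.6) = (5.6 - 4)/(5 - 4) × (5.6 - 6)/(5 - 6) = 0.640000
L_2(5.6) = (5.6 - 4)/(6 - 4) × (5.6 - 5)/(6 - 5) = 0.480000

P(5.6) = 0×L_0(5.6) + 14×L_1(5.6) + (-7)×L_2(5.6)
P(5.6) = 5.600000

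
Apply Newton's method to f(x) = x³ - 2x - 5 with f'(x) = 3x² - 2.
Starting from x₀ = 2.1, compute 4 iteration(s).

f(x) = x³ - 2x - 5
f'(x) = 3x² - 2
x₀ = 2.1

Newton-Raphson formula: x_{n+1} = x_n - f(x_n)/f'(x_n)

Iteration 1:
  f(2.100000) = 0.061000
  f'(2.100000) = 11.230000
  x_1 = 2.100000 - 0.061000/11.230000 = 2.094568
Iteration 2:
  f(2.094568) = 0.000186
  f'(2.094568) = 11.161647
  x_2 = 2.094568 - 0.000186/11.161647 = 2.094551
Iteration 3:
  f(2.094551) = 0.000000
  f'(2.094551) = 11.161438
  x_3 = 2.094551 - 0.000000/11.161438 = 2.094551
Iteration 4:
  f(2.094551) = 0.000000
  f'(2.094551) = 11.161438
  x_4 = 2.094551 - 0.000000/11.161438 = 2.094551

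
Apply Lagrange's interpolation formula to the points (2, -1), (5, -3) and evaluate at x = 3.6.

Lagrange interpolation formula:
P(x) = Σ yᵢ × Lᵢ(x)
where Lᵢ(x) = Π_{j≠i} (x - xⱼ)/(xᵢ - xⱼ)

L_0(3.6) = (3.6 - 5)/(2 - 5) = 0.466667
L_1(3.6) = (3.6 - 2)/(5 - 2) = 0.533333

P(3.6) = (-1)×L_0(3.6) + (-3)×L_1(3.6)
P(3.6) = -2.066667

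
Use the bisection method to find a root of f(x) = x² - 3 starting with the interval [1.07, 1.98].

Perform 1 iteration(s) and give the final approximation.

f(x) = x² - 3
Initial interval: [1.07, 1.98]

Iteration 1:
  c_1 = (1.070000 + 1.980000)/2 = 1.525000
  f(c_1) = f(1.525000) = -0.674375
  f(a) × f(c) ≥ 0, new interval: [1.525000, 1.980000]

After 1 iteration(s), the approximation is c_1 = 1.525000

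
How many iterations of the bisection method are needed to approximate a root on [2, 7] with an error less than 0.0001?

We need (b-a)/2^n ≤ 0.0001
(7 - 2)/2^n ≤ 0.0001
5/2^n ≤ 0.0001
2^n ≥ 50000
n ≥ log₂(50000) = 15.61
n ≥ 16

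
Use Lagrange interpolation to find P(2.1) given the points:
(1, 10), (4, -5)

Lagrange interpolation formula:
P(x) = Σ yᵢ × Lᵢ(x)
where Lᵢ(x) = Π_{j≠i} (x - xⱼ)/(xᵢ - xⱼ)

L_0(2.1) = (2.1 - 4)/(1 - 4) = 0.633333
L_1(2.1) = (2.1 - 1)/(4 - 1) = 0.366667

P(2.1) = 10×L_0(2.1) + (-5)×L_1(2.1)
P(2.1) = 4.500000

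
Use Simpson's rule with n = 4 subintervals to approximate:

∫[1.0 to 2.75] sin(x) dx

f(x) = sin(x)
a = 1.0, b = 2.75, n = 4
h = (b - a)/n = 0.437500

Simpson's rule: (h/3)[f(x₀) + 4f(x₁) + 2f(x₂) + ... + f(xₙ)]

x_0 = 1.0000, f(x_0) = 0.841471, coefficient = 1
x_1 = 1.4375, f(x_1) = 0.991129, coefficient = 4
x_2 = 1.8750, f(x_2) = 0.954086, coefficient = 2
x_3 = 2.3125, f(x_3) = 0.737319, coefficient = 4
x_4 = 2.7500, f(x_4) = 0.381661, coefficient = 1

I ≈ (0.437500/3) × 10.045095 = 1.464910
Exact value: 1.464605
Error: 0.000305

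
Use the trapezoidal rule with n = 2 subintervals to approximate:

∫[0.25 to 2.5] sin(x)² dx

f(x) = sin(x)²
a = 0.25, b = 2.5, n = 2
h = (b - a)/n = 1.125000

Trapezoidal rule: (h/2)[f(x₀) + 2f(x₁) + 2f(x₂) + ... + f(xₙ)]

x_0 = 0.2500, f(x_0) = 0.061209, coefficient = 1
x_1 = 1.3750, f(x_1) = 0.962151, coefficient = 2
x_2 = 2.5000, f(x_2) = 0.358169, coefficient = 1

I ≈ (1.125000/2) × 2.343680 = 1.318320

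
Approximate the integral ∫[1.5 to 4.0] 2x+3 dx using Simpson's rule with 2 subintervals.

f(x) = 2x+3
a = 1.5, b = 4.0, n = 2
h = (b - a)/n = 1.250000

Simpson's rule: (h/3)[f(x₀) + 4f(x₁) + 2f(x₂) + ... + f(xₙ)]

x_0 = 1.5000, f(x_0) = 6.000000, coefficient = 1
x_1 = 2.7500, f(x_1) = 8.500000, coefficient = 4
x_2 = 4.0000, f(x_2) = 11.000000, coefficient = 1

I ≈ (1.250000/3) × 51.000000 = 21.250000
Exact value: 21.250000
Error: 0.000000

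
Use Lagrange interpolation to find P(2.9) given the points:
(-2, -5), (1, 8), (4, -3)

Lagrange interpolation formula:
P(x) = Σ yᵢ × Lᵢ(x)
where Lᵢ(x) = Π_{j≠i} (x - xⱼ)/(xᵢ - xⱼ)

L_0(2.9) = (2.9 - 1)/(-2 - 1) × (2.9 - 4)/(-2 - 4) = -0.116111
L_1(2.9) = (2.9 - (-2))/(1 - (-2)) × (2.9 - 4)/(1 - 4) = 0.598889
L_2(2.9) = (2.9 - (-2))/(4 - (-2)) × (2.9 - 1)/(4 - 1) = 0.517222

P(2.9) = (-5)×L_0(2.9) + 8×L_1(2.9) + (-3)×L_2(2.9)
P(2.9) = 3.820000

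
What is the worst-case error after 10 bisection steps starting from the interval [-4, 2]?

Bisection error bound: |error| ≤ (b-a)/2^n
|error| ≤ (2 - (-4))/2^10 = 6/2^10
|error| ≤ 0.0058593750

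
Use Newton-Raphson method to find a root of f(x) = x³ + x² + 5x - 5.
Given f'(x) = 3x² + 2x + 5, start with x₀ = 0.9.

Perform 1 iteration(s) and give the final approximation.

f(x) = x³ + x² + 5x - 5
f'(x) = 3x² + 2x + 5
x₀ = 0.9

Newton-Raphson formula: x_{n+1} = x_n - f(x_n)/f'(x_n)

Iteration 1:
  f(0.900000) = 1.039000
  f'(0.900000) = 9.230000
  x_1 = 0.900000 - 1.039000/9.230000 = 0.787432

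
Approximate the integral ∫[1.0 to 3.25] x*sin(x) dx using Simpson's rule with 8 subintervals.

f(x) = x*sin(x)
a = 1.0, b = 3.25, n = 8
h = (b - a)/n = 0.281250

Simpson's rule: (h/3)[f(x₀) + 4f(x₁) + 2f(x₂) + ... + f(xₙ)]

x_0 = 1.0000, f(x_0) = 0.841471, coefficient = 1
x_1 = 1.2812, f(x_1) = 1.227916, coefficient = 4
x_2 = 1.5625, f(x_2) = 1.562446, coefficient = 2
x_3 = 1.8438, f(x_3) = 1.775492, coefficient = 4
x_4 = 2.1250, f(x_4) = 1.806930, coefficient = 2
x_5 = 2.4062, f(x_5) = 1.614212, coefficient = 4
x_6 = 2.6875, f(x_6) = 1.178864, coefficient = 2
x_7 = 2.9688, f(x_7) = 0.510576, coefficient = 4
x_8 = 3.2500, f(x_8) = -0.351634, coefficient = 1

I ≈ (0.281250/3) × 30.099100 = 2.821791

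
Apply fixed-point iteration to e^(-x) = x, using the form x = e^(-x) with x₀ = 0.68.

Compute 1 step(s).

Equation: e^(-x) = x
Fixed-point form: x = e^(-x)
x₀ = 0.68

x_1 = g(0.680000) = 0.506617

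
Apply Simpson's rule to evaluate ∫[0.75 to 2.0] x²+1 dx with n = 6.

f(x) = x²+1
a = 0.75, b = 2.0, n = 6
h = (b - a)/n = 0.208333

Simpson's rule: (h/3)[f(x₀) + 4f(x₁) + 2f(x₂) + ... + f(xₙ)]

x_0 = 0.7500, f(x_0) = 1.562500, coefficient = 1
x_1 = 0.9583, f(x_1) = 1.918403, coefficient = 4
x_2 = 1.1667, f(x_2) = 2.361111, coefficient = 2
x_3 = 1.3750, f(x_3) = 2.890625, coefficient = 4
x_4 = 1.5833, f(x_4) = 3.506944, coefficient = 2
x_5 = 1.7917, f(x_5) = 4.210069, coefficient = 4
x_6 = 2.0000, f(x_6) = 5.000000, coefficient = 1

I ≈ (0.208333/3) × 54.375000 = 3.776042
Exact value: 3.776042
Error: 0.000000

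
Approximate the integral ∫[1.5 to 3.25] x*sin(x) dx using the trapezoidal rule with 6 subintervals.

f(x) = x*sin(x)
a = 1.5, b = 3.25, n = 6
h = (b - a)/n = 0.291667

Trapezoidal rule: (h/2)[f(x₀) + 2f(x₁) + 2f(x₂) + ... + f(xₙ)]

x_0 = 1.5000, f(x_0) = 1.496242, coefficient = 1
x_1 = 1.7917, f(x_1) = 1.748142, coefficient = 2
x_2 = 2.0833, f(x_2) = 1.815632, coefficient = 2
x_3 = 2.3750, f(x_3) = 1.647502, coefficient = 2
x_4 = 2.6667, f(x_4) = 1.219394, coefficient = 2
x_5 = 2.9583, f(x_5) = 0.539113, coefficient = 2
x_6 = 3.2500, f(x_6) = -0.351634, coefficient = 1

I ≈ (0.291667/2) × 15.084172 = 2.199775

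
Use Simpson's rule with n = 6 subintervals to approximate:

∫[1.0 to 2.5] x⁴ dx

f(x) = x⁴
a = 1.0, b = 2.5, n = 6
h = (b - a)/n = 0.250000

Simpson's rule: (h/3)[f(x₀) + 4f(x₁) + 2f(x₂) + ... + f(xₙ)]

x_0 = 1.0000, f(x_0) = 1.000000, coefficient = 1
x_1 = 1.2500, f(x_1) = 2.441406, coefficient = 4
x_2 = 1.5000, f(x_2) = 5.062500, coefficient = 2
x_3 = 1.7500, f(x_3) = 9.378906, coefficient = 4
x_4 = 2.0000, f(x_4) = 16.000000, coefficient = 2
x_5 = 2.2500, f(x_5) = 25.628906, coefficient = 4
x_6 = 2.5000, f(x_6) = 39.062500, coefficient = 1

I ≈ (0.250000/3) × 231.984375 = 19.332031
Exact value: 19.331250
Error: 0.000781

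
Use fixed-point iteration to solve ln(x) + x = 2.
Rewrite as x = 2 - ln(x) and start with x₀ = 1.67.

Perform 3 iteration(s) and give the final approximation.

Equation: ln(x) + x = 2
Fixed-point form: x = 2 - ln(x)
x₀ = 1.67

x_1 = g(1.670000) = 1.487176
x_2 = g(1.487176) = 1.603121
x_3 = g(1.603121) = 1.528048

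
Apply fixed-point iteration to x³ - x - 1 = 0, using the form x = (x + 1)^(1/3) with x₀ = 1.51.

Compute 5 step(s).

Equation: x³ - x - 1 = 0
Fixed-point form: x = (x + 1)^(1/3)
x₀ = 1.51

x_1 = g(1.510000) = 1.359016
x_2 = g(1.359016) = 1.331201
x_3 = g(1.331201) = 1.325948
x_4 = g(1.325948) = 1.324952
x_5 = g(1.324952) = 1.324762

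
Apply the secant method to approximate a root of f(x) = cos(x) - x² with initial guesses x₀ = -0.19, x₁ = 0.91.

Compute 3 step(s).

f(x) = cos(x) - x²
x₀ = -0.19, x₁ = 0.91

Secant formula: x_{n+1} = x_n - f(x_n)(x_n - x_{n-1})/(f(x_n) - f(x_{n-1}))

Iteration 1:
  f(-0.190000) = 0.945904
  f(0.910000) = -0.214354
  x_2 = 0.910000 - (-0.214354)×(0.910000 - (-0.190000))/(-0.214354 - 0.945904)
       = 0.706778
Iteration 2:
  f(0.910000) = -0.214354
  f(0.706778) = 0.260922
  x_3 = 0.706778 - 0.260922×(0.706778 - 0.910000)/(0.260922 - (-0.214354))
       = 0.818345
Iteration 3:
  f(0.706778) = 0.260922
  f(0.818345) = 0.013742
  x_4 = 0.818345 - 0.013742×(0.818345 - 0.706778)/(0.013742 - 0.260922)
       = 0.824547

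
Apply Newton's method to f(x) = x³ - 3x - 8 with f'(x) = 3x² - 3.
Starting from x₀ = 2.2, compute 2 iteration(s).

f(x) = x³ - 3x - 8
f'(x) = 3x² - 3
x₀ = 2.2

Newton-Raphson formula: x_{n+1} = x_n - f(x_n)/f'(x_n)

Iteration 1:
  f(2.200000) = -3.952000
  f'(2.200000) = 11.520000
  x_1 = 2.200000 - (-3.952000)/11.520000 = 2.543056
Iteration 2:
  f(2.543056) = 0.817108
  f'(2.543056) = 16.401395
  x_2 = 2.543056 - 0.817108/16.401395 = 2.493236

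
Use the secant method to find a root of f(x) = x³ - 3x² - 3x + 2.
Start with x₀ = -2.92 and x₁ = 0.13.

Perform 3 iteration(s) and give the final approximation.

f(x) = x³ - 3x² - 3x + 2
x₀ = -2.92, x₁ = 0.13

Secant formula: x_{n+1} = x_n - f(x_n)(x_n - x_{n-1})/(f(x_n) - f(x_{n-1}))

Iteration 1:
  f(-2.920000) = -39.716288
  f(0.130000) = 1.561497
  x_2 = 0.130000 - 1.561497×(0.130000 - (-2.920000))/(1.561497 - (-39.716288))
       = 0.014622
Iteration 2:
  f(0.130000) = 1.561497
  f(0.014622) = 1.955497
  x_3 = 0.014622 - 1.955497×(0.014622 - 0.130000)/(1.955497 - 1.561497)
       = 0.587267
Iteration 3:
  f(0.014622) = 1.955497
  f(0.587267) = -0.593908
  x_4 = 0.587267 - (-0.593908)×(0.587267 - 0.014622)/(-0.593908 - 1.955497)
       = 0.453863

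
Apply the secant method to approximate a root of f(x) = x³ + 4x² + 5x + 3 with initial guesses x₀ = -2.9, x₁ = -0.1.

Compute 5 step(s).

f(x) = x³ + 4x² + 5x + 3
x₀ = -2.9, x₁ = -0.1

Secant formula: x_{n+1} = x_n - f(x_n)(x_n - x_{n-1})/(f(x_n) - f(x_{n-1}))

Iteration 1:
  f(-2.900000) = -2.249000
  f(-0.100000) = 2.539000
  x_2 = -0.100000 - 2.539000×(-0.100000 - (-2.900000))/(2.539000 - (-2.249000))
       = -1.584795
Iteration 2:
  f(-0.100000) = 2.539000
  f(-1.584795) = 1.141994
  x_3 = -1.584795 - 1.141994×(-1.584795 - (-0.100000))/(1.141994 - 2.539000)
       = -2.798553
Iteration 3:
  f(-1.584795) = 1.141994
  f(-2.798553) = -1.583156
  x_4 = -2.798553 - (-1.583156)×(-2.798553 - (-1.584795))/(-1.583156 - 1.141994)
       = -2.093429
Iteration 4:
  f(-2.798553) = -1.583156
  f(-2.093429) = 0.888297
  x_5 = -2.093429 - 0.888297×(-2.093429 - (-2.798553))/(0.888297 - (-1.583156))
       = -2.346867
Iteration 5:
  f(-2.093429) = 0.888297
  f(-2.346867) = 0.370765
  x_6 = -2.346867 - 0.370765×(-2.346867 - (-2.093429))/(0.370765 - 0.888297)
       = -2.528433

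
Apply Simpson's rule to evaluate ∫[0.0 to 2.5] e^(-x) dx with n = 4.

f(x) = e^(-x)
a = 0.0, b = 2.5, n = 4
h = (b - a)/n = 0.625000

Simpson's rule: (h/3)[f(x₀) + 4f(x₁) + 2f(x₂) + ... + f(xₙ)]

x_0 = 0.0000, f(x_0) = 1.000000, coefficient = 1
x_1 = 0.6250, f(x_1) = 0.535261, coefficient = 4
x_2 = 1.2500, f(x_2) = 0.286505, coefficient = 2
x_3 = 1.8750, f(x_3) = 0.153355, coefficient = 4
x_4 = 2.5000, f(x_4) = 0.082085, coefficient = 1

I ≈ (0.625000/3) × 4.409560 = 0.918658
Exact value: 0.917915
Error: 0.000743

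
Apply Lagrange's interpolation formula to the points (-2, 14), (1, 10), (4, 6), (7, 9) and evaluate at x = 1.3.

Lagrange interpolation formula:
P(x) = Σ yᵢ × Lᵢ(x)
where Lᵢ(x) = Π_{j≠i} (x - xⱼ)/(xᵢ - xⱼ)

L_0(1.3) = (1.3 - 1)/(-2 - 1) × (1.3 - 4)/(-2 - 4) × (1.3 - 7)/(-2 - 7) = -0.028500
L_1(1.3) = (1.3 - (-2))/(1 - (-2)) × (1.3 - 4)/(1 - 4) × (1.3 - 7)/(1 - 7) = 0.940500
L_2(1.3) = (1.3 - (-2))/(4 - (-2)) × (1.3 - 1)/(4 - 1) × (1.3 - 7)/(4 - 7) = 0.104500
L_3(1.3) = (1.3 - (-2))/(7 - (-2)) × (1.3 - 1)/(7 - 1) × (1.3 - 4)/(7 - 4) = -0.016500

P(1.3) = 14×L_0(1.3) + 10×L_1(1.3) + 6×L_2(1.3) + 9×L_3(1.3)
P(1.3) = 9.484500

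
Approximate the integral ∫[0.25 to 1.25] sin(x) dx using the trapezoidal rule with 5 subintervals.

f(x) = sin(x)
a = 0.25, b = 1.25, n = 5
h = (b - a)/n = 0.200000

Trapezoidal rule: (h/2)[f(x₀) + 2f(x₁) + 2f(x₂) + ... + f(xₙ)]

x_0 = 0.2500, f(x_0) = 0.247404, coefficient = 1
x_1 = 0.4500, f(x_1) = 0.434966, coefficient = 2
x_2 = 0.6500, f(x_2) = 0.605186, coefficient = 2
x_3 = 0.8500, f(x_3) = 0.751280, coefficient = 2
x_4 = 1.0500, f(x_4) = 0.867423, coefficient = 2
x_5 = 1.2500, f(x_5) = 0.948985, coefficient = 1

I ≈ (0.200000/2) × 6.514100 = 0.651410
Exact value: 0.653590
Error: 0.002180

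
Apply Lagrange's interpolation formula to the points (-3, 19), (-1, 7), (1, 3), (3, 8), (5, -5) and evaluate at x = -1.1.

Lagrange interpolation formula:
P(x) = Σ yᵢ × Lᵢ(x)
where Lᵢ(x) = Π_{j≠i} (x - xⱼ)/(xᵢ - xⱼ)

L_0(-1.1) = (-1.1 - (-1))/(-3 - (-1)) × (-1.1 - 1)/(-3 - 1) × (-1.1 - 3)/(-3 - 3) × (-1.1 - 5)/(-3 - 5) = 0.013677
L_1(-1.1) = (-1.1 - (-3))/(-1 - (-3)) × (-1.1 - 1)/(-1 - 1) × (-1.1 - 3)/(-1 - 3) × (-1.1 - 5)/(-1 - 5) = 1.039478
L_2(-1.1) = (-1.1 - (-3))/(1 - (-3)) × (-1.1 - (-1))/(1 - (-1)) × (-1.1 - 3)/(1 - 3) × (-1.1 - 5)/(1 - 5) = -0.074248
L_3(-1.1) = (-1.1 - (-3))/(3 - (-3)) × (-1.1 - (-1))/(3 - (-1)) × (-1.1 - 1)/(3 - 1) × (-1.1 - 5)/(3 - 5) = 0.025353
L_4(-1.1) = (-1.1 - (-3))/(5 - (-3)) × (-1.1 - (-1))/(5 - (-1)) × (-1.1 - 1)/(5 - 1) × (-1.1 - 3)/(5 - 3) = -0.004260

P(-1.1) = 19×L_0(-1.1) + 7×L_1(-1.1) + 3×L_2(-1.1) + 8×L_3(-1.1) + (-5)×L_4(-1.1)
P(-1.1) = 7.537597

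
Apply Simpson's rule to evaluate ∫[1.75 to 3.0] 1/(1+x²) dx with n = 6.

f(x) = 1/(1+x²)
a = 1.75, b = 3.0, n = 6
h = (b - a)/n = 0.208333

Simpson's rule: (h/3)[f(x₀) + 4f(x₁) + 2f(x₂) + ... + f(xₙ)]

x_0 = 1.7500, f(x_0) = 0.246154, coefficient = 1
x_1 = 1.9583, f(x_1) = 0.206822, coefficient = 4
x_2 = 2.1667, f(x_2) = 0.175610, coefficient = 2
x_3 = 2.3750, f(x_3) = 0.150588, coefficient = 4
x_4 = 2.5833, f(x_4) = 0.130317, coefficient = 2
x_5 = 2.7917, f(x_5) = 0.113722, coefficient = 4
x_6 = 3.0000, f(x_6) = 0.100000, coefficient = 1

I ≈ (0.208333/3) × 2.842535 = 0.197398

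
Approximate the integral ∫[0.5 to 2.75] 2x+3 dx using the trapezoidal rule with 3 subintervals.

f(x) = 2x+3
a = 0.5, b = 2.75, n = 3
h = (b - a)/n = 0.750000

Trapezoidal rule: (h/2)[f(x₀) + 2f(x₁) + 2f(x₂) + ... + f(xₙ)]

x_0 = 0.5000, f(x_0) = 4.000000, coefficient = 1
x_1 = 1.2500, f(x_1) = 5.500000, coefficient = 2
x_2 = 2.0000, f(x_2) = 7.000000, coefficient = 2
x_3 = 2.7500, f(x_3) = 8.500000, coefficient = 1

I ≈ (0.750000/2) × 37.500000 = 14.062500
Exact value: 14.062500
Error: 0.000000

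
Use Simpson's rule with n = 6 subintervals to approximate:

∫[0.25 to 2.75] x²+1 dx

f(x) = x²+1
a = 0.25, b = 2.75, n = 6
h = (b - a)/n = 0.416667

Simpson's rule: (h/3)[f(x₀) + 4f(x₁) + 2f(x₂) + ... + f(xₙ)]

x_0 = 0.2500, f(x_0) = 1.062500, coefficient = 1
x_1 = 0.6667, f(x_1) = 1.444444, coefficient = 4
x_2 = 1.0833, f(x_2) = 2.173611, coefficient = 2
x_3 = 1.5000, f(x_3) = 3.250000, coefficient = 4
x_4 = 1.9167, f(x_4) = 4.673611, coefficient = 2
x_5 = 2.3333, f(x_5) = 6.444444, coefficient = 4
x_6 = 2.7500, f(x_6) = 8.562500, coefficient = 1

I ≈ (0.416667/3) × 67.875000 = 9.427083
Exact value: 9.427083
Error: 0.000000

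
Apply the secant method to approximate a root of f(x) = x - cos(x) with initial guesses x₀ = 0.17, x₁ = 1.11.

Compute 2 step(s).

f(x) = x - cos(x)
x₀ = 0.17, x₁ = 1.11

Secant formula: x_{n+1} = x_n - f(x_n)(x_n - x_{n-1})/(f(x_n) - f(x_{n-1}))

Iteration 1:
  f(0.170000) = -0.815585
  f(1.110000) = 0.665338
  x_2 = 1.110000 - 0.665338×(1.110000 - 0.170000)/(0.665338 - (-0.815585))
       = 0.687684
Iteration 2:
  f(1.110000) = 0.665338
  f(0.687684) = -0.085035
  x_3 = 0.687684 - (-0.085035)×(0.687684 - 1.110000)/(-0.085035 - 0.665338)
       = 0.735542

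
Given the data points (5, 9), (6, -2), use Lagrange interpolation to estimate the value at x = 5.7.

Lagrange interpolation formula:
P(x) = Σ yᵢ × Lᵢ(x)
where Lᵢ(x) = Π_{j≠i} (x - xⱼ)/(xᵢ - xⱼ)

L_0(5.7) = (5.7 - 6)/(5 - 6) = 0.300000
L_1(5.7) = (5.7 - 5)/(6 - 5) = 0.700000

P(5.7) = 9×L_0(5.7) + (-2)×L_1(5.7)
P(5.7) = 1.300000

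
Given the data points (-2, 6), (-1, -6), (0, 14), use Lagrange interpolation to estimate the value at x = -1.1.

Lagrange interpolation formula:
P(x) = Σ yᵢ × Lᵢ(x)
where Lᵢ(x) = Π_{j≠i} (x - xⱼ)/(xᵢ - xⱼ)

L_0(-1.1) = (-1.1 - (-1))/(-2 - (-1)) × (-1.1 - 0)/(-2 - 0) = 0.055000
L_1(-1.1) = (-1.1 - (-2))/(-1 - (-2)) × (-1.1 - 0)/(-1 - 0) = 0.990000
L_2(-1.1) = (-1.1 - (-2))/(0 - (-2)) × (-1.1 - (-1))/(0 - (-1)) = -0.045000

P(-1.1) = 6×L_0(-1.1) + (-6)×L_1(-1.1) + 14×L_2(-1.1)
P(-1.1) = -6.240000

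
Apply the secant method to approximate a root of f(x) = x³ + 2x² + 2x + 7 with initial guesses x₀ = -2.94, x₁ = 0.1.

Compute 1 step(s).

f(x) = x³ + 2x² + 2x + 7
x₀ = -2.94, x₁ = 0.1

Secant formula: x_{n+1} = x_n - f(x_n)(x_n - x_{n-1})/(f(x_n) - f(x_{n-1}))

Iteration 1:
  f(-2.940000) = -7.004984
  f(0.100000) = 7.221000
  x_2 = 0.100000 - 7.221000×(0.100000 - (-2.940000))/(7.221000 - (-7.004984))
       = -1.443081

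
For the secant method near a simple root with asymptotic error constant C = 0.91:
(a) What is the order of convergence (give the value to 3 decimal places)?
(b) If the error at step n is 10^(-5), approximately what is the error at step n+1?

(a) Secant method has superlinear convergence with order φ = (1+√5)/2 ≈ 1.618.
    This means |e_{n+1}| ≈ C|e_n|^1.618.

(b) With |e_n| = 10^(-5) and C = 0.91:
    |e_{n+1}| ≈ 0.91 × (10^(-5))^1.618 = 0.91 × 10^(-8.09)

(a) ≈ 1.618 (golden ratio); (b) |e_{n+1}| ≈ 7.394e-09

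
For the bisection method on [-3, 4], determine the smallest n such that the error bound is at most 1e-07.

We need (b-a)/2^n ≤ 1e-07
(4 - (-3))/2^n ≤ 1e-07
7/2^n ≤ 1e-07
2^n ≥ 70000000
n ≥ log₂(70000000) = 26.06
n ≥ 27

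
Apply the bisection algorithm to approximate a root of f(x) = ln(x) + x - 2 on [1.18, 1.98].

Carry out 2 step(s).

f(x) = ln(x) + x - 2
Initial interval: [1.18, 1.98]

Iteration 1:
  c_1 = (1.180000 + 1.980000)/2 = 1.580000
  f(c_1) = f(1.580000) = 0.037425
  f(a) × f(c) < 0, new interval: [1.180000, 1.580000]
Iteration 2:
  c_2 = (1.180000 + 1.580000)/2 = 1.380000
  f(c_2) = f(1.380000) = -0.297917
  f(a) × f(c) ≥ 0, new interval: [1.380000, 1.580000]

After 2 iteration(s), the approximation is c_2 = 1.380000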